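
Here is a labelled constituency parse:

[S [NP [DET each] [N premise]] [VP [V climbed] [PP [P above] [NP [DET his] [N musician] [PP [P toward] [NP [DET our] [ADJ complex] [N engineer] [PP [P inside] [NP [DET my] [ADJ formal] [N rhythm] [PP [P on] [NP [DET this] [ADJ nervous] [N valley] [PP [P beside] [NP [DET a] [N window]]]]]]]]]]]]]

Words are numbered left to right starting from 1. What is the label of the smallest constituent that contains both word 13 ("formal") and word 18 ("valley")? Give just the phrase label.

NP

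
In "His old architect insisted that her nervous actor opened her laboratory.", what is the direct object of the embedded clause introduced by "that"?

her laboratory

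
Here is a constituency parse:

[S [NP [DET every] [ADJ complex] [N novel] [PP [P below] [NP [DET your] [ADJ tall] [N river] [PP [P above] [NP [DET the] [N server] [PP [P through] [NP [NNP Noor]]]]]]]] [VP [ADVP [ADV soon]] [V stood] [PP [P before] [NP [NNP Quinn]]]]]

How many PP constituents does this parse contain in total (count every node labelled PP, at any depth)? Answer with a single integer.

4

Scanning left to right, an opening `[PP` appears at word positions 4, 8, 11, 15 — 4 in total.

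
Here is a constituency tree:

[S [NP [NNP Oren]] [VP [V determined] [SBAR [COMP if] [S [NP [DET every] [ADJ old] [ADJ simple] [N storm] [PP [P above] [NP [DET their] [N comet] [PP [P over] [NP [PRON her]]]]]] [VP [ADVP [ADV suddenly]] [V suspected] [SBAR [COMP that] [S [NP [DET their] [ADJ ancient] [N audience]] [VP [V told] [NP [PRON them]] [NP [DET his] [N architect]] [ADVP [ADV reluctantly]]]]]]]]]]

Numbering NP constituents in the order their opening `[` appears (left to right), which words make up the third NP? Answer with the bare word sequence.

their comet over her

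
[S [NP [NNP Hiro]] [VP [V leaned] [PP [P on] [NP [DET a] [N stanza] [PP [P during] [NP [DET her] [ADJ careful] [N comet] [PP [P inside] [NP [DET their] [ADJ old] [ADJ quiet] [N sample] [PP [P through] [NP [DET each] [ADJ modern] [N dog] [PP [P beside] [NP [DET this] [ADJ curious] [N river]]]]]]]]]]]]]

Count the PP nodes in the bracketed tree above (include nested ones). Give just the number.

5

Listing each PP by its span: [PP on a stanza during her careful comet inside their old quiet sample through each modern dog beside this curious river]; [PP during her careful comet inside their old quiet sample through each modern dog beside this curious river]; [PP inside their old quiet sample through each modern dog beside this curious river]; [PP through each modern dog beside this curious river]; [PP beside this curious river] — that makes 5.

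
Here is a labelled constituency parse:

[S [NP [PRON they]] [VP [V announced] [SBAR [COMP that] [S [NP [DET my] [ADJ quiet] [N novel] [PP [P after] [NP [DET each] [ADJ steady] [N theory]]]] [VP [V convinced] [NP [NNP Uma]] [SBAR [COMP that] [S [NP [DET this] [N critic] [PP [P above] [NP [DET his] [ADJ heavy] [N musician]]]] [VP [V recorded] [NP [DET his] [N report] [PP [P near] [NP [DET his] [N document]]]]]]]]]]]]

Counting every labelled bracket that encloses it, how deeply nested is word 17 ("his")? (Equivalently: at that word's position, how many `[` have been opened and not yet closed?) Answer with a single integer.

11

The word sits inside DET, which is inside NP, inside PP, inside NP, inside S, inside SBAR, inside VP, inside S, inside SBAR, inside VP, inside S — 11 brackets in all.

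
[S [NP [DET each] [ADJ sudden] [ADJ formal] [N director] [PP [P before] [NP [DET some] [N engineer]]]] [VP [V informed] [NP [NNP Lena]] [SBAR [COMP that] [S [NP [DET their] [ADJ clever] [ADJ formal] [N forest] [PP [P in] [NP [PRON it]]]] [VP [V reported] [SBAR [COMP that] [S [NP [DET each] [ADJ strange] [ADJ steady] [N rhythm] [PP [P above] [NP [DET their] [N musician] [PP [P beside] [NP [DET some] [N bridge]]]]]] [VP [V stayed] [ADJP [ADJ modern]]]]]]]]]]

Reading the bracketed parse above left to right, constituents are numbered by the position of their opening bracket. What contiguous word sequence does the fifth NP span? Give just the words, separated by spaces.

In left-to-right order the NP constituents are "each sudden formal director before some engineer"; "some engineer"; "Lena"; "their clever formal forest in it"; "it"; "each strange steady rhythm above their musician beside some bridge"; "their musician beside some bridge"; "some bridge". Number 5 is "it".

it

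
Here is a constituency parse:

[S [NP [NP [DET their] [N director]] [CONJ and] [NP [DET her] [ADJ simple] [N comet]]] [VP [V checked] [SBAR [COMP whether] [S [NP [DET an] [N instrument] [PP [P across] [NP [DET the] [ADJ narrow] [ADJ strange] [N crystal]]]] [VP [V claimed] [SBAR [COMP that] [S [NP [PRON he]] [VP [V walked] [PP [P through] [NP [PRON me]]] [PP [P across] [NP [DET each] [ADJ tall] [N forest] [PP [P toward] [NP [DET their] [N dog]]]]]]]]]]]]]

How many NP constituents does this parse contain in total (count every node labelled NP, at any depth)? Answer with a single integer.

9

Scanning left to right, an opening `[NP` appears at word positions 1, 1, 4, 9, 12, 18, 21, 23, 27 — 9 in total.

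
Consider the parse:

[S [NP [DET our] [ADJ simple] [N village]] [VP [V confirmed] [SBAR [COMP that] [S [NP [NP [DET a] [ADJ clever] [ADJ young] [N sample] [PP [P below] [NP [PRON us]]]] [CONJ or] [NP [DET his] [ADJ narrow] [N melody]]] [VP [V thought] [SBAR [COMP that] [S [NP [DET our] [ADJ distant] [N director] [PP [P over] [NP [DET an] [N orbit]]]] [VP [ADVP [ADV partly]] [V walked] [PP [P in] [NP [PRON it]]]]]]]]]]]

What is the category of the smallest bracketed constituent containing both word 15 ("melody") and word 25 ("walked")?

S

Both words fall inside [S a clever young sample below us or his narrow melody thought that our distant director over an orbit partly walked in it] (words 6–27), and no smaller constituent contains them both. Label: S.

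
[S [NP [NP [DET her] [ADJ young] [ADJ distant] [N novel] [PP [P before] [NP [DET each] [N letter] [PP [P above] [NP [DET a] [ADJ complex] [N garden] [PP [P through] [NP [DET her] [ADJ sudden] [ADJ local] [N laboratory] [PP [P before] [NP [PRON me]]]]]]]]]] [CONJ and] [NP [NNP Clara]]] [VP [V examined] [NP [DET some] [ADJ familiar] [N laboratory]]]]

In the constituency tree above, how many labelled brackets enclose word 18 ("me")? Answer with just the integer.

12

Counting open brackets not yet closed at "me": [S [NP [NP [PP [NP [PP [NP [PP [NP [PP [NP [PRON = 12.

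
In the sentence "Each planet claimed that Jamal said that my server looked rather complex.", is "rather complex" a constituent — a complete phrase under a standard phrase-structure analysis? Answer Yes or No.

"rather complex" is exactly the adjective phrase [ADJP rather complex], a complete constituent.

Yes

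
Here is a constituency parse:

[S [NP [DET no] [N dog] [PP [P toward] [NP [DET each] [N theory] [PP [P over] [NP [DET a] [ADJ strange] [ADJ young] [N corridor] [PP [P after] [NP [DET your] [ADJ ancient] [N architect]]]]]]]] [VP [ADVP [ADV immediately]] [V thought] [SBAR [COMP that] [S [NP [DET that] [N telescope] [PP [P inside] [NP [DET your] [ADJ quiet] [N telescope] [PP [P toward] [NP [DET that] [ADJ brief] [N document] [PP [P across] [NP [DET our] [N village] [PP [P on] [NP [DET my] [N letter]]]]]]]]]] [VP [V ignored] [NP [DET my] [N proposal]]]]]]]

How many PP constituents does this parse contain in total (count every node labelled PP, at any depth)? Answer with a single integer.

7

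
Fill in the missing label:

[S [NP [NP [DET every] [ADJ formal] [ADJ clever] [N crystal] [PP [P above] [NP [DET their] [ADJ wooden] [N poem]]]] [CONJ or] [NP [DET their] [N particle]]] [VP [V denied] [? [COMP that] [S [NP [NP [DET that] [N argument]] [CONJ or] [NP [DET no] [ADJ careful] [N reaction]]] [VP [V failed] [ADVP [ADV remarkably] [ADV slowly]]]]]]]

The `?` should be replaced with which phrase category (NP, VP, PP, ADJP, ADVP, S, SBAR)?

A constituent whose immediate children are COMP 'that', S is a subordinate clause: SBAR.

SBAR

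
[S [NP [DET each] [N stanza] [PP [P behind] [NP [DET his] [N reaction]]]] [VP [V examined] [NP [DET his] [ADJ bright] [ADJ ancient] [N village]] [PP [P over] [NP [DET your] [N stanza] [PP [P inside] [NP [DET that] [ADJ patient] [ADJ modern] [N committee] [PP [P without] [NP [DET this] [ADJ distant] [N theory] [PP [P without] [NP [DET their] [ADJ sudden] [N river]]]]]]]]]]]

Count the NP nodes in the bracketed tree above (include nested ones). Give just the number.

7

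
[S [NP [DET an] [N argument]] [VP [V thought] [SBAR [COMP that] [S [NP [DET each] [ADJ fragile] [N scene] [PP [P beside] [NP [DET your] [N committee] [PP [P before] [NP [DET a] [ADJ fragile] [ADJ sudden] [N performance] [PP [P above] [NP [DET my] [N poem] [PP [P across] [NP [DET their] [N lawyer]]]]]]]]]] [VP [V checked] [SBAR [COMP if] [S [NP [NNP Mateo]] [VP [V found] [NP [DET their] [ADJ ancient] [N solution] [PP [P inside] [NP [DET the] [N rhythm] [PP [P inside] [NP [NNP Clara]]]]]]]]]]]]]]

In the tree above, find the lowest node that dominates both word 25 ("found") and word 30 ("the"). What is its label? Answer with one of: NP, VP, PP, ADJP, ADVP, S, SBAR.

VP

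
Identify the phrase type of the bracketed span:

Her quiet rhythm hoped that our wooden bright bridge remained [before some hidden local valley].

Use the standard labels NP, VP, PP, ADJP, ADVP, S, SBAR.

PP

"before" is the head of the bracketed span, so the span is a prepositional phrase: PP.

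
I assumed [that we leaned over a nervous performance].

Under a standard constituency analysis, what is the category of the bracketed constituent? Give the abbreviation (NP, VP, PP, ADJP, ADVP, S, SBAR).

SBAR

"that" is the head of the bracketed span, so the span is a subordinate clause: SBAR.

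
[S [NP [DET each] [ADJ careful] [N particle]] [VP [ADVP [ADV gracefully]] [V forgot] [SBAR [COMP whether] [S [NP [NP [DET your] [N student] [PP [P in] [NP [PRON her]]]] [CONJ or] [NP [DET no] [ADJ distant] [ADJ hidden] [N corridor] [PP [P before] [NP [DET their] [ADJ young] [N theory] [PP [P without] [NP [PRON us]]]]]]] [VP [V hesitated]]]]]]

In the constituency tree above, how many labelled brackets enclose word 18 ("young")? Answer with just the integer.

Path from the root down to the word: S → VP → SBAR → S → NP → NP → PP → NP → ADJ. That is 9 enclosing brackets.

9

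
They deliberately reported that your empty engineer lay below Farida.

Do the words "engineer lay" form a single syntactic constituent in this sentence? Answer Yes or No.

No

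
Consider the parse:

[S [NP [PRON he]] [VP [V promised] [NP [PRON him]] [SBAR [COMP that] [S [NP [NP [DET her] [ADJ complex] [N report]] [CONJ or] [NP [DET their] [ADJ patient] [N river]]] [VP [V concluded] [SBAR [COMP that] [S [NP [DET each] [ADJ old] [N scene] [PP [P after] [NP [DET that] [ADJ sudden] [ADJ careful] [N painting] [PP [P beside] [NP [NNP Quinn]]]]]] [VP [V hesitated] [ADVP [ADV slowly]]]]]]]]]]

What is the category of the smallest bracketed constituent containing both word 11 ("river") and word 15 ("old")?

Word 11 lies under S → VP → SBAR → S → NP → NP → N; word 15 lies under S → VP → SBAR → S → VP → SBAR → S → NP → ADJ. The lowest shared node is the S.

S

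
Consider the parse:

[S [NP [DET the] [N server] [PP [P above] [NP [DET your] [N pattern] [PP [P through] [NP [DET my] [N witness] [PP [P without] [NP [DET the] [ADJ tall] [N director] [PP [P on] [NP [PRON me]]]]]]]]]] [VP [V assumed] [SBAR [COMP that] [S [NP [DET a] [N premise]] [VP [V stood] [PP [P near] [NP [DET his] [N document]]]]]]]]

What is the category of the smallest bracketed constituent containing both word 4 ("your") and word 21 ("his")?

Word 4 lies under S → NP → PP → NP → DET; word 21 lies under S → VP → SBAR → S → VP → PP → NP → DET. The lowest shared node is the S.

S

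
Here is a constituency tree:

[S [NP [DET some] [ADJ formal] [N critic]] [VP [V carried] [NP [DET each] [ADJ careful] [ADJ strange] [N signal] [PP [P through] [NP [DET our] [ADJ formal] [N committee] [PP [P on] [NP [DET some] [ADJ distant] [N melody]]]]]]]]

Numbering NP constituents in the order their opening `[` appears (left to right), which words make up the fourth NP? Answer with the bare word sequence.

some distant melody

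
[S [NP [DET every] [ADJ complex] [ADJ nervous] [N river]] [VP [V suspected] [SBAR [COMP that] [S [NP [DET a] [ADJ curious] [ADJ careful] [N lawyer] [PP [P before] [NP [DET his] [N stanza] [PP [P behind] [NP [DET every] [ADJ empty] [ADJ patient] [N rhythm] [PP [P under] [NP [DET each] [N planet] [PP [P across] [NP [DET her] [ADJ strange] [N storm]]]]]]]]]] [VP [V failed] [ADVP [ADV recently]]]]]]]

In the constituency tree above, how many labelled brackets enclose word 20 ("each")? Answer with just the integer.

12

Path from the root down to the word: S → VP → SBAR → S → NP → PP → NP → PP → NP → PP → NP → DET. That is 12 enclosing brackets.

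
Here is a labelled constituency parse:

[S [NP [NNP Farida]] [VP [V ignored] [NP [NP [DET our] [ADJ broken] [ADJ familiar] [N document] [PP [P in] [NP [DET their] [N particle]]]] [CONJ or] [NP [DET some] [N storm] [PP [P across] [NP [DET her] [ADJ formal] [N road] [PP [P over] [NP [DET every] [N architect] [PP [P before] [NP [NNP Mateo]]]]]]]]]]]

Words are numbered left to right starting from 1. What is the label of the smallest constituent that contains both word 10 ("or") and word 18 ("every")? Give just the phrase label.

NP

The smallest bracket enclosing both words is [NP our broken familiar document in their particle or some storm across her formal road over every architect before Mateo], so the label is NP.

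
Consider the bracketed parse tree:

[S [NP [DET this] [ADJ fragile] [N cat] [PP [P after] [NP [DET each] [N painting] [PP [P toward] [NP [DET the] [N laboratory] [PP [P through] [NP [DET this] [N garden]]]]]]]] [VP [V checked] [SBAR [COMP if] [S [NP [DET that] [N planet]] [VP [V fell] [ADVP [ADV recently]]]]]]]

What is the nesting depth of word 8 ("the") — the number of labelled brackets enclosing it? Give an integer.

Counting open brackets not yet closed at "the": [S [NP [PP [NP [PP [NP [DET = 7.

7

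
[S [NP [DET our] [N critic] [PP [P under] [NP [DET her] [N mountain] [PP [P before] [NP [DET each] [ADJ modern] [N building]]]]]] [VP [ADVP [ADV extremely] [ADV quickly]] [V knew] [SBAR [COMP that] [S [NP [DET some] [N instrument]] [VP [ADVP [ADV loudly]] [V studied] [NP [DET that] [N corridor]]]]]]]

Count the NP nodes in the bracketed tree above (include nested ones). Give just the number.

5

Listing each NP by its span: [NP our critic under her mountain before each modern building]; [NP her mountain before each modern building]; [NP each modern building]; [NP some instrument]; [NP that corridor] — that makes 5.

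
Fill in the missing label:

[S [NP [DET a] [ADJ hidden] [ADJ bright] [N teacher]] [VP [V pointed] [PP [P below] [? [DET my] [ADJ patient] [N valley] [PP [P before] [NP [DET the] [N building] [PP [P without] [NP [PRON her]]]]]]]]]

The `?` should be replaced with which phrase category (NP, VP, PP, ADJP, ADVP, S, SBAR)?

NP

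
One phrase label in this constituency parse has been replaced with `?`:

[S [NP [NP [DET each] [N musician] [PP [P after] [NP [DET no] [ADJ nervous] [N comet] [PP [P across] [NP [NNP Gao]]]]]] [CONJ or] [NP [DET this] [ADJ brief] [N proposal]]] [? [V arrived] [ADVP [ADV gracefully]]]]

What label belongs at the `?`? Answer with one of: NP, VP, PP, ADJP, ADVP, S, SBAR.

Looking at what the `?` directly dominates — V 'arrived', ADVP — this is a verb phrase (VP).

VP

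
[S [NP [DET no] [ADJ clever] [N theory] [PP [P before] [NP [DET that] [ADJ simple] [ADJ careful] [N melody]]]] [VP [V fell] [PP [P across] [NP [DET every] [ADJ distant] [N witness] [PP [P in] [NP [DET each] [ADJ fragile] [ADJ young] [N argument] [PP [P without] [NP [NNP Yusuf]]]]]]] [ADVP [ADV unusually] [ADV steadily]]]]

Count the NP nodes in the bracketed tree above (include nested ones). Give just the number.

5

Listing each NP by its span: [NP no clever theory before that simple careful melody]; [NP that simple careful melody]; [NP every distant witness in each fragile young argument without Yusuf]; [NP each fragile young argument without Yusuf]; [NP Yusuf] — that makes 5.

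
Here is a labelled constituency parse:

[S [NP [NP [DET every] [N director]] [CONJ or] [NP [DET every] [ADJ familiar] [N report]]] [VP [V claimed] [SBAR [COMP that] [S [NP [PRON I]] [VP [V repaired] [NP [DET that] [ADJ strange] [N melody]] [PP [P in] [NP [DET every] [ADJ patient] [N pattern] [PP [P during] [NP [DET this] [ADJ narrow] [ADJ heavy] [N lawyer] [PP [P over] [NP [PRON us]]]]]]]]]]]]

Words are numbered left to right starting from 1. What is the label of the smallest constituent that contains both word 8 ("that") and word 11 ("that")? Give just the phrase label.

SBAR

Both words fall inside [SBAR that I repaired that strange melody in every patient pattern during this narrow heavy lawyer over us] (words 8–24), and no smaller constituent contains them both. Label: SBAR.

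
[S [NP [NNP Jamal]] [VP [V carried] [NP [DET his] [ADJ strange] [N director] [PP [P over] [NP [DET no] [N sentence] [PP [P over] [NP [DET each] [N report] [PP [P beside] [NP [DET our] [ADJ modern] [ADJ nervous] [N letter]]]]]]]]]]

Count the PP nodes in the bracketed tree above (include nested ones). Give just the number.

Listing each PP by its span: [PP over no sentence over each report beside our modern nervous letter]; [PP over each report beside our modern nervous letter]; [PP beside our modern nervous letter] — that makes 3.

3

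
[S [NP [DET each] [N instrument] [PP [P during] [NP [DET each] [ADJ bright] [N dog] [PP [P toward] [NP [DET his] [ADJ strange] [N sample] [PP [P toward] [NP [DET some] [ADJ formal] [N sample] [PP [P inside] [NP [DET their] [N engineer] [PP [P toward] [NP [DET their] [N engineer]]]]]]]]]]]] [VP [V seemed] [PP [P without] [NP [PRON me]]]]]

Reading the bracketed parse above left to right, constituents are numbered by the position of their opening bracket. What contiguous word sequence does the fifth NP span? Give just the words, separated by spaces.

their engineer toward their engineer

In left-to-right order the NP constituents are "each instrument during each bright dog toward his strange sample toward some formal sample inside their engineer toward their engineer"; "each bright dog toward his strange sample toward some formal sample inside their engineer toward their engineer"; "his strange sample toward some formal sample inside their engineer toward their engineer"; "some formal sample inside their engineer toward their engineer"; "their engineer toward their engineer"; "their engineer"; "me". Number 5 is "their engineer toward their engineer".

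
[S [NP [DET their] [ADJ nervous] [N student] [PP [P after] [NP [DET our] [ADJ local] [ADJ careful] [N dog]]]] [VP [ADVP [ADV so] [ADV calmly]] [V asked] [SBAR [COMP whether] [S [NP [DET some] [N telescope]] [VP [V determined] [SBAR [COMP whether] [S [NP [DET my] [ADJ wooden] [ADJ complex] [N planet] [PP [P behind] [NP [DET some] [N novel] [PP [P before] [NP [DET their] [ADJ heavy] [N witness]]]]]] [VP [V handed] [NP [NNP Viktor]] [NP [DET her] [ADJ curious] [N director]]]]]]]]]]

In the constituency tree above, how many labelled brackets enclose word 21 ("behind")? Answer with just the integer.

Counting open brackets not yet closed at "behind": [S [VP [SBAR [S [VP [SBAR [S [NP [PP [P = 10.

10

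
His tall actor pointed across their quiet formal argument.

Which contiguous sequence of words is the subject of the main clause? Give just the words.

In the main clause the verb is "pointed"; the NP preceding it, "his tall actor", is the subject.

his tall actor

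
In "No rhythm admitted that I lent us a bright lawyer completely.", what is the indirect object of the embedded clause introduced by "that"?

us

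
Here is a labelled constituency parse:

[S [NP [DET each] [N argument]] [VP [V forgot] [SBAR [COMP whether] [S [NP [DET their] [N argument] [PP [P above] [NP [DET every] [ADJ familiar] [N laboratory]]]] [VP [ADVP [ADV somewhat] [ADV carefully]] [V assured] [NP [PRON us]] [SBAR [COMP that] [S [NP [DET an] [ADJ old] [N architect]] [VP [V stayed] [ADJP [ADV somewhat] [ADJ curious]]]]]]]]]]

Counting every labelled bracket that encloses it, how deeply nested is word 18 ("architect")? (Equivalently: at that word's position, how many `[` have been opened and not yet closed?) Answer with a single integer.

Path from the root down to the word: S → VP → SBAR → S → VP → SBAR → S → NP → N. That is 9 enclosing brackets.

9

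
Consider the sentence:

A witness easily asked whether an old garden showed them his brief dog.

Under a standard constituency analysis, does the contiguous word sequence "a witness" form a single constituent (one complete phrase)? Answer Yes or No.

Yes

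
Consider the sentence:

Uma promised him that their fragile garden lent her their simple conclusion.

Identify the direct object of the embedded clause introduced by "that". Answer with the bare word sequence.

their simple conclusion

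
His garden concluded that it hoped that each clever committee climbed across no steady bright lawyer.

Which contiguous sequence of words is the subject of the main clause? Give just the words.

his garden

In the main clause the verb is "concluded"; the NP preceding it, "his garden", is the subject.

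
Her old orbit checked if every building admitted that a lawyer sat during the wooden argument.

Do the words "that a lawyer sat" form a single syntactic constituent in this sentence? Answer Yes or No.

The smallest constituent containing the whole sequence is the subordinate clause [SBAR that a lawyer sat during the wooden argument], but the sequence is only part of it — it straddles the boundary between complementizer "that" and clause "a lawyer sat during the wooden argument".

No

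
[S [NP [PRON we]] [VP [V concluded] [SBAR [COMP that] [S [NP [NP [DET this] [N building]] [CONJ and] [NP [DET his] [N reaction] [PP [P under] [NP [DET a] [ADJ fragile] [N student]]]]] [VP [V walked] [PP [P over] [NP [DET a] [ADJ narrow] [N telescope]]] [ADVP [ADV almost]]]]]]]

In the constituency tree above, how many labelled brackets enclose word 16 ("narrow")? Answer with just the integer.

8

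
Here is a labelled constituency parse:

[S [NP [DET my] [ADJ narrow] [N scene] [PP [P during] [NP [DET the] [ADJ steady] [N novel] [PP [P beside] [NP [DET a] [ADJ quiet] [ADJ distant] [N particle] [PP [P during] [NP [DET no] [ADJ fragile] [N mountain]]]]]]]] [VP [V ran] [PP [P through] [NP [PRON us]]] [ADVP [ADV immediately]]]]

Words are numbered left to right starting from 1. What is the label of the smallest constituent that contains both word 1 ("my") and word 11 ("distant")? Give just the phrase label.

Both words fall inside [NP my narrow scene during the steady novel beside a quiet distant particle during no fragile mountain] (words 1–16), and no smaller constituent contains them both. Label: NP.

NP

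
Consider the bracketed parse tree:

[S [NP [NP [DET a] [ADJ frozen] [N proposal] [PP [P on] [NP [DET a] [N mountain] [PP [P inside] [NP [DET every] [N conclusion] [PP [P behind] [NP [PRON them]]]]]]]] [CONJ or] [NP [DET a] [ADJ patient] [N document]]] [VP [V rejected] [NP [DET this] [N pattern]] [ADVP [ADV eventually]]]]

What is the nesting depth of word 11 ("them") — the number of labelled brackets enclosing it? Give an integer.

10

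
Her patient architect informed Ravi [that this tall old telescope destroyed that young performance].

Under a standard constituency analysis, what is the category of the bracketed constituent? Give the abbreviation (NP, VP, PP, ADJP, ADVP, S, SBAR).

SBAR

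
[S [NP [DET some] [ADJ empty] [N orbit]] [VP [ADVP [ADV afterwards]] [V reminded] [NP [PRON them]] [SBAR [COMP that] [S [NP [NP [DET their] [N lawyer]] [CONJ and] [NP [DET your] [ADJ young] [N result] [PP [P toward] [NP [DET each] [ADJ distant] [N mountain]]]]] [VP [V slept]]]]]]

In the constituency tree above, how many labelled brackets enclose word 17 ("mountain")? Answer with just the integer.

Counting open brackets not yet closed at "mountain": [S [VP [SBAR [S [NP [NP [PP [NP [N = 9.

9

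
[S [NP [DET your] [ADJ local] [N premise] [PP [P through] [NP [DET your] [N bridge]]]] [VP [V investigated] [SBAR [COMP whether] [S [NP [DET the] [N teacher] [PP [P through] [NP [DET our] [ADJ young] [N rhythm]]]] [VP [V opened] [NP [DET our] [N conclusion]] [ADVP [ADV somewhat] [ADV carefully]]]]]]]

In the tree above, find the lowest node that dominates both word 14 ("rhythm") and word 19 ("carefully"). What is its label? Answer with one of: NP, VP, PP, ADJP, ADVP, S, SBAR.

The smallest bracket enclosing both words is [S the teacher through our young rhythm opened our conclusion somewhat carefully], so the label is S.

S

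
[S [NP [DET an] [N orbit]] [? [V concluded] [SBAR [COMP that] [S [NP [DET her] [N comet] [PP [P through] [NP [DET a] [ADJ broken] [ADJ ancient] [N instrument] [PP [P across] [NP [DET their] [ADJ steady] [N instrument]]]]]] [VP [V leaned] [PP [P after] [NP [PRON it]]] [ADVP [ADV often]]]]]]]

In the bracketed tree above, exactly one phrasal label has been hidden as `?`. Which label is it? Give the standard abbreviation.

VP

The `?` node immediately contains: V 'concluded', SBAR. That is the internal structure of a verb phrase, so the label is VP.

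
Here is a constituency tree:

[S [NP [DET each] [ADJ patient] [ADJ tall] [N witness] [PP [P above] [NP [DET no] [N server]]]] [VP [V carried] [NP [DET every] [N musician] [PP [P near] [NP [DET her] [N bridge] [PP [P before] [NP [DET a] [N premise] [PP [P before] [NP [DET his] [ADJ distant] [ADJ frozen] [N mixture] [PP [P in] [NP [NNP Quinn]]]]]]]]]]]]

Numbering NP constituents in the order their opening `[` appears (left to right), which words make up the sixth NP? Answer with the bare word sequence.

In left-to-right order the NP constituents are "each patient tall witness above no server"; "no server"; "every musician near her bridge before a premise before his distant frozen mixture in Quinn"; "her bridge before a premise before his distant frozen mixture in Quinn"; "a premise before his distant frozen mixture in Quinn"; "his distant frozen mixture in Quinn"; "Quinn". Number 6 is "his distant frozen mixture in Quinn".

his distant frozen mixture in Quinn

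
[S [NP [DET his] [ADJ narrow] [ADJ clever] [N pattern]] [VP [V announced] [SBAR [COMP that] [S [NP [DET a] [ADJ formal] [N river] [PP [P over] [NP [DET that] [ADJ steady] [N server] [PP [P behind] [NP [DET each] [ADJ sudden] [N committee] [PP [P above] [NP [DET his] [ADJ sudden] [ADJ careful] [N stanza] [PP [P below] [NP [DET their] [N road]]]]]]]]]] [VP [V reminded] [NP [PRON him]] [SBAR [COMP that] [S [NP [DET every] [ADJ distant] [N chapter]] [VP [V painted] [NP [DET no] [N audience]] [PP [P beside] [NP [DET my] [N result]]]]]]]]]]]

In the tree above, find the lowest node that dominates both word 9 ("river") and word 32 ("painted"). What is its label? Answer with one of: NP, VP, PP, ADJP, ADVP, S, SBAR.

S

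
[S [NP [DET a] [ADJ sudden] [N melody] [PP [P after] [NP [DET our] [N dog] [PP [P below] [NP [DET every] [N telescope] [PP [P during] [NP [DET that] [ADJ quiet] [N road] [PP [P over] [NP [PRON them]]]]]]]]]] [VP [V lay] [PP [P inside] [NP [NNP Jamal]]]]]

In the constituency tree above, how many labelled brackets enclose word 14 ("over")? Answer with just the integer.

10

The word sits inside P, which is inside PP, inside NP, inside PP, inside NP, inside PP, inside NP, inside PP, inside NP, inside S — 10 brackets in all.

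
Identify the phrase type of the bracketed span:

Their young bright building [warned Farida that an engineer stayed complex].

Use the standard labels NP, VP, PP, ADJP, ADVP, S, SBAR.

VP

The bracketed span "warned Farida that an engineer stayed complex" is headed by "warned", making it a verb phrase (VP).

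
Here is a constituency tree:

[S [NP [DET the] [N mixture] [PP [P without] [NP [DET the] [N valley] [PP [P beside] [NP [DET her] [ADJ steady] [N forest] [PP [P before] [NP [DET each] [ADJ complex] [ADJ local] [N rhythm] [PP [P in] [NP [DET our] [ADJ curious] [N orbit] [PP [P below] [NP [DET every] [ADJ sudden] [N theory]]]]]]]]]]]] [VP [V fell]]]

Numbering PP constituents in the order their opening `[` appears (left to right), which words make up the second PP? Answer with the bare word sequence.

beside her steady forest before each complex local rhythm in our curious orbit below every sudden theory

In left-to-right order the PP constituents are "without the valley beside her steady forest before each complex local rhythm in our curious orbit below every sudden theory"; "beside her steady forest before each complex local rhythm in our curious orbit below every sudden theory"; "before each complex local rhythm in our curious orbit below every sudden theory"; "in our curious orbit below every sudden theory"; "below every sudden theory". Number 2 is "beside her steady forest before each complex local rhythm in our curious orbit below every sudden theory".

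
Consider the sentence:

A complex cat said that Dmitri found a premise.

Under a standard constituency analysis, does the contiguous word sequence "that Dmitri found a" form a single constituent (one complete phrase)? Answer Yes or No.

No

The sequence begins inside the complementizer "that" and ends inside the clause "Dmitri found a premise"; it crosses a phrase boundary, so no single node in the tree spans exactly those words.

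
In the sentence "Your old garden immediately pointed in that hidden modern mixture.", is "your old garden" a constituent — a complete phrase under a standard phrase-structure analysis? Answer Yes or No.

Yes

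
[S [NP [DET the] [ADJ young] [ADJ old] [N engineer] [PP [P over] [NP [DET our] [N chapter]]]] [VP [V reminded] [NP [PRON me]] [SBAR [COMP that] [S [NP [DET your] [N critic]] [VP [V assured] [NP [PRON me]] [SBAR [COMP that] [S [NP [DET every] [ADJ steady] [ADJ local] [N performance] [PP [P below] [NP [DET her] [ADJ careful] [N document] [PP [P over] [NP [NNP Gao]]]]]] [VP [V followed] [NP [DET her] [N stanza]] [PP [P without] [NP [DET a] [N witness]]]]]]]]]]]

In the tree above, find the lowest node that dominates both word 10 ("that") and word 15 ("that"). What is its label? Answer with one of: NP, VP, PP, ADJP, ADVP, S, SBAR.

Both words fall inside [SBAR that your critic assured me that every steady local performance below her careful document over Gao followed her stanza without a witness] (words 10–31), and no smaller constituent contains them both. Label: SBAR.

SBAR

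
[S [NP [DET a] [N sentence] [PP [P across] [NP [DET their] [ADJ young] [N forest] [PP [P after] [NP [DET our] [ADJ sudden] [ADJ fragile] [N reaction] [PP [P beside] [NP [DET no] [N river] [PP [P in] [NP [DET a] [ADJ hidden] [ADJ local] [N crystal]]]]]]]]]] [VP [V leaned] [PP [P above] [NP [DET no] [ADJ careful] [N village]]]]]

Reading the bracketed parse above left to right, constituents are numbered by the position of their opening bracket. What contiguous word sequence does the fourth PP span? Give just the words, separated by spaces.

in a hidden local crystal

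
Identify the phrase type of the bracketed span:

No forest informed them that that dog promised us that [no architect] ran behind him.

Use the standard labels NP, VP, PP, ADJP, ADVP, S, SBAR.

The bracketed span "no architect" is headed by "architect", making it a noun phrase (NP).

NP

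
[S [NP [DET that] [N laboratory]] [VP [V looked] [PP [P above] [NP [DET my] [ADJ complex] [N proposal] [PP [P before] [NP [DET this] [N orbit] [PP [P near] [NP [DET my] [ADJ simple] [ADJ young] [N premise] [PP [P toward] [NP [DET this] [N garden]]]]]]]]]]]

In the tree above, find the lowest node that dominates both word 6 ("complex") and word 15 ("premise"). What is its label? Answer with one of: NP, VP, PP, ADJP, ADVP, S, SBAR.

Word 6 lies under S → VP → PP → NP → ADJ; word 15 lies under S → VP → PP → NP → PP → NP → PP → NP → N. The lowest shared node is the NP.

NP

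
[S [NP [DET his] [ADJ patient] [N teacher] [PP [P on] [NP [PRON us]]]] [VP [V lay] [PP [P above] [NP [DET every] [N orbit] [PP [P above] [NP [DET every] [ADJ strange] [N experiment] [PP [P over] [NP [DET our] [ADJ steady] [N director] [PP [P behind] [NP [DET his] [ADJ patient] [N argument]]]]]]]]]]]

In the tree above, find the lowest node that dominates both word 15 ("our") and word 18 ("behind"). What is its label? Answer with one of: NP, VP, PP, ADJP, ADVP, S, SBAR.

Both words fall inside [NP our steady director behind his patient argument] (words 15–21), and no smaller constituent contains them both. Label: NP.

NP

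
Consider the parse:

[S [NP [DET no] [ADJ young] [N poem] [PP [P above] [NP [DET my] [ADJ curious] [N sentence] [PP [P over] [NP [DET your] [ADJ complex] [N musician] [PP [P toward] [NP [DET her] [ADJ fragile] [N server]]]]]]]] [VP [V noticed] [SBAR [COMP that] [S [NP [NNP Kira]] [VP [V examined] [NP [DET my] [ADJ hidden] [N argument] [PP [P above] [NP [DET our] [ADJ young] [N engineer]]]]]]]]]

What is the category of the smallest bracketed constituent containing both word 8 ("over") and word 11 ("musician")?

PP

The smallest bracket enclosing both words is [PP over your complex musician toward her fragile server], so the label is PP.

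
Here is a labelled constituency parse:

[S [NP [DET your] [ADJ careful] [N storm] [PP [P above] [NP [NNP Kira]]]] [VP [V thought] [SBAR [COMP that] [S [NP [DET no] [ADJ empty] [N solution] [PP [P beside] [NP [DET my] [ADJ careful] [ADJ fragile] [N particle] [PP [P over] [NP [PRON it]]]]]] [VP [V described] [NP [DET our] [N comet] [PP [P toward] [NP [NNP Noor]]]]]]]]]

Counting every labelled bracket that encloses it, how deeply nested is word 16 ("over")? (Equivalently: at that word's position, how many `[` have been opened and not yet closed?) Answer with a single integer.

Counting open brackets not yet closed at "over": [S [VP [SBAR [S [NP [PP [NP [PP [P = 9.

9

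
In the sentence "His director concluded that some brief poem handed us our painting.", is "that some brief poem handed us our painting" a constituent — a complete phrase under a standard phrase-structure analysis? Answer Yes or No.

Yes

These words form the whole subordinate clause headed by "that", so yes — one constituent.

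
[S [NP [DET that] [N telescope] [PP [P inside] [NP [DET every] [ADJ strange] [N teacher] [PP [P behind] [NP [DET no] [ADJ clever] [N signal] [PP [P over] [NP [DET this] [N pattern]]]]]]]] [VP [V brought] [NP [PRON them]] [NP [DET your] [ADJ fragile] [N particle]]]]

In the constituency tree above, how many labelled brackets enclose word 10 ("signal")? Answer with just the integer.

Path from the root down to the word: S → NP → PP → NP → PP → NP → N. That is 7 enclosing brackets.

7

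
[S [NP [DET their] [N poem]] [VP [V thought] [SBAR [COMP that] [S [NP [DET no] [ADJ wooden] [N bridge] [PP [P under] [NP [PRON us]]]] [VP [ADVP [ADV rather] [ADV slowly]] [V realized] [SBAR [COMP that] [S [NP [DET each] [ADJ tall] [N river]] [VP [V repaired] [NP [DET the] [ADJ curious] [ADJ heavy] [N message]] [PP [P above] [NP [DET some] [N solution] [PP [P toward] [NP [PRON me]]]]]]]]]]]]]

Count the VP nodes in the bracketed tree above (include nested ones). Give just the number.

The VP constituents are: [VP thought that no wooden bridge under us rather slowly realized that each tall river repaired the curious heavy message above some solution toward me]; [VP rather slowly realized that each tall river repaired the curious heavy message above some solution toward me]; [VP repaired the curious heavy message above some solution toward me]. Total: 3.

3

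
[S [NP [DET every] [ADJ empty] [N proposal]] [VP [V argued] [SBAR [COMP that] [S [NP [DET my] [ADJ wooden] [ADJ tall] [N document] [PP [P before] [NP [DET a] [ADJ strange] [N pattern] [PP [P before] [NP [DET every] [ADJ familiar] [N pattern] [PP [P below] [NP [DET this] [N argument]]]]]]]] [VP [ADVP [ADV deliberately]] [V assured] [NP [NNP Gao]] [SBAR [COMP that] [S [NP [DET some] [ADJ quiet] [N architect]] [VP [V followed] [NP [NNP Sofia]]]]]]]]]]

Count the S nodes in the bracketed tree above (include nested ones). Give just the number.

3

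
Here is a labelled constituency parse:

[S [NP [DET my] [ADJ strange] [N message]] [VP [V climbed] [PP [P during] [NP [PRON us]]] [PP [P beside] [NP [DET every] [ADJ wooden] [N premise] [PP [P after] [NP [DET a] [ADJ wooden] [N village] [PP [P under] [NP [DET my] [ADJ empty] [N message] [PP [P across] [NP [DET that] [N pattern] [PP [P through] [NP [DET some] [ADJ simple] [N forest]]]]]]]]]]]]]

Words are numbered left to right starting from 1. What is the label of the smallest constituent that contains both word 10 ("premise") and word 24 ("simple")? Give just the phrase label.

The smallest bracket enclosing both words is [NP every wooden premise after a wooden village under my empty message across that pattern through some simple forest], so the label is NP.

NP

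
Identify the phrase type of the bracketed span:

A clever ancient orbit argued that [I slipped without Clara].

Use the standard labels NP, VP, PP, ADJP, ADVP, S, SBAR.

S

"slipped" is the head of the bracketed span, so the span is a clause: S.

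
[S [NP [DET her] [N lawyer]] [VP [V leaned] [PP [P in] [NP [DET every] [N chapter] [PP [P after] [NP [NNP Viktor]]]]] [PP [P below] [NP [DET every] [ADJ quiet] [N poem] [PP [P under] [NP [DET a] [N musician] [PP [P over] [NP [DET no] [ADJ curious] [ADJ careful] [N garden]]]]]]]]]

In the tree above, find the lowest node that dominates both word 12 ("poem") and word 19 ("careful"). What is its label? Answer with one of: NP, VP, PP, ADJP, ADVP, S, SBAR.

The smallest bracket enclosing both words is [NP every quiet poem under a musician over no curious careful garden], so the label is NP.

NP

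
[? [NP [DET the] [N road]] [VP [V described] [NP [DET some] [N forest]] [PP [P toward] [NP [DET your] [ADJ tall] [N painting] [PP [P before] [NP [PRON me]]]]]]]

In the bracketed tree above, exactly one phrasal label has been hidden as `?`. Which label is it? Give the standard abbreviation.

S

Looking at what the `?` directly dominates — NP, VP — this is a clause (S).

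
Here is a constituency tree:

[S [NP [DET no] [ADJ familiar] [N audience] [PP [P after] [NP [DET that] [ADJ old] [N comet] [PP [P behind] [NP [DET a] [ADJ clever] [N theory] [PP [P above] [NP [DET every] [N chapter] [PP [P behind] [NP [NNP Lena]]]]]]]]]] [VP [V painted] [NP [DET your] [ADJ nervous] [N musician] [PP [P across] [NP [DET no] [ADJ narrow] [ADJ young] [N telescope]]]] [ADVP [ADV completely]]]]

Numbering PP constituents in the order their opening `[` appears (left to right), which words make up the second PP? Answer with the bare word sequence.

behind a clever theory above every chapter behind Lena

The PP opening brackets appear, in order, over: "after that old comet behind a clever theory above every chapter behind Lena"; "behind a clever theory above every chapter behind Lena"; "above every chapter behind Lena"; "behind Lena"; "across no narrow young telescope". The second one spans "behind a clever theory above every chapter behind Lena".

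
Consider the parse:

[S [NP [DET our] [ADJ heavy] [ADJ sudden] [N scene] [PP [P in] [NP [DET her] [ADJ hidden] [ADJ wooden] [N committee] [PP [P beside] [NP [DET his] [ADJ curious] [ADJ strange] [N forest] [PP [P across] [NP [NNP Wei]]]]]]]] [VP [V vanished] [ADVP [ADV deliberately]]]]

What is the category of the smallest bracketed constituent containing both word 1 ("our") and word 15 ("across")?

Both words fall inside [NP our heavy sudden scene in her hidden wooden committee beside his curious strange forest across Wei] (words 1–16), and no smaller constituent contains them both. Label: NP.

NP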